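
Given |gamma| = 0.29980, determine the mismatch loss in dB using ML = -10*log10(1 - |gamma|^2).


ML = -10 * log10(1 - 0.29980^2) = -10 * log10(0.91011996) = 0.4090 dB

0.4090 dB


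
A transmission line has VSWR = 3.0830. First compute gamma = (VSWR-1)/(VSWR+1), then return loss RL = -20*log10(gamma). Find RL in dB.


gamma = (3.0830 - 1) / (3.0830 + 1) = 0.5101641
RL = -20 * log10(0.5101641) = 5.846 dB

5.846 dB


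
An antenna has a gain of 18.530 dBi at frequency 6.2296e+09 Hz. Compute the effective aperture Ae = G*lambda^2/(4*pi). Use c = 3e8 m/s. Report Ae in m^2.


lambda = c / f = 3.0000e+08 / 6.2296e+09 = 0.04815719 m
G_linear = 10^(18.530/10) = 71.28530
Ae = G_linear * lambda^2 / (4*pi) = 71.28530 * 0.04815719^2 / (4*pi) = 0.01316 m^2

0.01316 m^2


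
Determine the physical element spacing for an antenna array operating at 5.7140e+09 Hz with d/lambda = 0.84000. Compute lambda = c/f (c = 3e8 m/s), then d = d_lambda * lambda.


lambda = c / f = 3.0000e+08 / 5.7140e+09 = 0.05250263 m
d = 0.84000 * 0.05250263 = 0.04410 m

0.04410 m


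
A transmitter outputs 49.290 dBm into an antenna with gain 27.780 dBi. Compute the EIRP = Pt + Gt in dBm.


EIRP = Pt + Gt = 49.290 + 27.780 = 77.07 dBm

77.07 dBm


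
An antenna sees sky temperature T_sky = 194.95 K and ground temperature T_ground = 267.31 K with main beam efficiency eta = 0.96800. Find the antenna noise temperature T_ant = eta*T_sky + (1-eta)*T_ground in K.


T_ant = 0.96800 * 194.95 + (1 - 0.96800) * 267.31 = 197.3 K

197.3 K


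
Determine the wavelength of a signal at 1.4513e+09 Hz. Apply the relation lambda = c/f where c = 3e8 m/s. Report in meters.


lambda = c / f = 3.0000e+08 / 1.4513e+09 = 0.2067 m

0.2067 m


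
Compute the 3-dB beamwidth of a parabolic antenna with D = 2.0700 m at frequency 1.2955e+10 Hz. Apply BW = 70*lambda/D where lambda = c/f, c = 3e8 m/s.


lambda = c / f = 3.0000e+08 / 1.2955e+10 = 0.02315708 m
BW = 70 * 0.02315708 / 2.0700 = 0.7831 deg

0.7831 deg


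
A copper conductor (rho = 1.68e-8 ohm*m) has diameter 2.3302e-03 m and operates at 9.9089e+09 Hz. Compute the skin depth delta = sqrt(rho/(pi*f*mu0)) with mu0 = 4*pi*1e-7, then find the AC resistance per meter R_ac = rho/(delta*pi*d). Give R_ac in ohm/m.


delta = sqrt(1.68e-8 / (pi * 9.9089e+09 * 4*pi*1e-7)) = 6.553330e-07 m
R_ac = 1.68e-8 / (6.553330e-07 * pi * 2.3302e-03) = 3.502 ohm/m

3.502 ohm/m


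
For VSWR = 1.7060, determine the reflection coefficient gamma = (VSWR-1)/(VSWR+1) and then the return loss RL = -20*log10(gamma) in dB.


gamma = (1.7060 - 1) / (1.7060 + 1) = 0.2609017
RL = -20 * log10(0.2609017) = 11.67 dB

11.67 dB


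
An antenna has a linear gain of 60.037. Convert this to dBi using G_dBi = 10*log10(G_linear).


G_dBi = 10 * log10(60.037) = 17.78 dBi

17.78 dBi


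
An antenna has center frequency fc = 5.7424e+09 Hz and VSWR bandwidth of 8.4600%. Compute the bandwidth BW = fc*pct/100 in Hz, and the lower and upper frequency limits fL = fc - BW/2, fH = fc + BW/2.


BW = 5.7424e+09 * 8.4600/100 = 4.858070e+08 Hz
fL = 5.7424e+09 - 4.858070e+08/2 = 5.499e+09 Hz
fH = 5.7424e+09 + 4.858070e+08/2 = 5.985e+09 Hz

BW=4.858e+08 Hz, fL=5.499e+09 Hz, fH=5.985e+09 Hz


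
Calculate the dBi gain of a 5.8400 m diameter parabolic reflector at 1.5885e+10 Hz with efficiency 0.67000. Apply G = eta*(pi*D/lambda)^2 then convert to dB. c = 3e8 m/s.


lambda = c / f = 3.0000e+08 / 1.5885e+10 = 0.01888574 m
G_linear = 0.67000 * (pi * 5.8400 / 0.01888574)^2 = 632313.2
G_dBi = 10 * log10(632313.2) = 58.01 dBi

58.01 dBi


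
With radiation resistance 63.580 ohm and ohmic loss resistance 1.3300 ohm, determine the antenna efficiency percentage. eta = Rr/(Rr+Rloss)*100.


eta = 63.580 / (63.580 + 1.3300) * 100 = 97.95%

97.95%


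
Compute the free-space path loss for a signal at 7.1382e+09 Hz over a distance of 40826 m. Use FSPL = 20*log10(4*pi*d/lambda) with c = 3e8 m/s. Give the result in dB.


lambda = c / f = 3.0000e+08 / 7.1382e+09 = 0.04202740 m
FSPL = 20 * log10(4*pi*40826/0.04202740) = 141.7 dB

141.7 dB


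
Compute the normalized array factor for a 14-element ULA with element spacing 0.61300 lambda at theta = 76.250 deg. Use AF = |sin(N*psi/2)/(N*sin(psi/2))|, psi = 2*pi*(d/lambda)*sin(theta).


psi = 2*pi*0.61300*sin(76.250 deg) = 3.741214 rad
AF = |sin(14*3.741214/2) / (14*sin(3.741214/2))| = 0.06506

0.06506


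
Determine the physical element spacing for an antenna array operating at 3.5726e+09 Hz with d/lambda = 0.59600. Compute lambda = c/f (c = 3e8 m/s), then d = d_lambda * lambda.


lambda = c / f = 3.0000e+08 / 3.5726e+09 = 0.08397246 m
d = 0.59600 * 0.08397246 = 0.05005 m

0.05005 m


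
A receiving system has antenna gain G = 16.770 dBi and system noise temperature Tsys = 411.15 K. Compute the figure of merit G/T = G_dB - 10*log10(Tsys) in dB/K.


G/T = 16.770 - 10*log10(411.15) = 16.770 - 26.14000 = -9.370 dB/K

-9.370 dB/K


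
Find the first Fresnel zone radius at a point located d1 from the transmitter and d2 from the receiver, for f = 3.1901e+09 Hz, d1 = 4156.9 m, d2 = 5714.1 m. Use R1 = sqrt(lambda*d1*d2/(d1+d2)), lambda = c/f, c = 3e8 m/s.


lambda = c / f = 3.0000e+08 / 3.1901e+09 = 0.09404094 m
R1 = sqrt(0.09404094 * 4156.9 * 5714.1 / (4156.9 + 5714.1)) = 15.04 m

15.04 m


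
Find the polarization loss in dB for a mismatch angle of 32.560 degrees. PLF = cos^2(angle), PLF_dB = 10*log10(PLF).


PLF_linear = cos^2(32.560 deg) = 0.7103596
PLF_dB = 10 * log10(0.7103596) = -1.485 dB

-1.485 dB


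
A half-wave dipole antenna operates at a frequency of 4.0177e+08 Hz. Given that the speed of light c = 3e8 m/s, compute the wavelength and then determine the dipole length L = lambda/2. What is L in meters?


lambda = c / f = 3.0000e+08 / 4.0177e+08 = 0.7466959 m
L = lambda / 2 = 0.7466959 / 2 = 0.3733 m

0.3733 m


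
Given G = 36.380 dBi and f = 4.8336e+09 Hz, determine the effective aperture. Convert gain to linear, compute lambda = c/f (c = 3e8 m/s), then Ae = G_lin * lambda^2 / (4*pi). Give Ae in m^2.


lambda = c / f = 3.0000e+08 / 4.8336e+09 = 0.06206554 m
G_linear = 10^(36.380/10) = 4345.102
Ae = G_linear * lambda^2 / (4*pi) = 4345.102 * 0.06206554^2 / (4*pi) = 1.332 m^2

1.332 m^2


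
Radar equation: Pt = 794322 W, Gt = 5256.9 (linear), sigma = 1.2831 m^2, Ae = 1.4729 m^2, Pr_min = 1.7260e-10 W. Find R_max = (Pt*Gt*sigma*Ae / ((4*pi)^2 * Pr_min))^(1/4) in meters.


R^4 = 794322*5256.9*1.2831*1.4729 / ((4*pi)^2 * 1.7260e-10) = 2.895340e+17
R_max = 2.895340e+17^0.25 = 23197 m

23197 m


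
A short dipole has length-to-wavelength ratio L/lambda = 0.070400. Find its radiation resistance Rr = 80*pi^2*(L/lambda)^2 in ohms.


Rr = 80 * pi^2 * (0.070400)^2 = 80 * 9.869604 * 4.956160e-03 = 3.913 ohm

3.913 ohm


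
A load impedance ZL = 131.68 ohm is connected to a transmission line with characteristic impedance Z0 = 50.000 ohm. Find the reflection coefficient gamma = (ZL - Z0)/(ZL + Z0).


gamma = (131.68 - 50.000) / (131.68 + 50.000) = 0.4496

0.4496


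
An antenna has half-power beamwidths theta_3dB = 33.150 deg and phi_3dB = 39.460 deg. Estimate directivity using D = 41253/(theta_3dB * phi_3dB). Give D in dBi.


D_linear = 41253 / (33.150 * 39.460) = 31.53660
D_dBi = 10 * log10(31.53660) = 14.99 dBi

14.99 dBi


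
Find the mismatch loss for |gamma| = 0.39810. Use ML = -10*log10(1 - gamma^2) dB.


ML = -10 * log10(1 - 0.39810^2) = -10 * log10(0.84151639) = 0.7494 dB

0.7494 dB


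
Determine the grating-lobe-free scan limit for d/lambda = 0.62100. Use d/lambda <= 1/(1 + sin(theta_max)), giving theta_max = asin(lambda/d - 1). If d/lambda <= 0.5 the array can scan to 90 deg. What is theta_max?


lambda/d - 1 = 1/0.62100 - 1 = 0.6103060
theta_max = asin(0.6103060) = 37.61 deg

37.61 deg


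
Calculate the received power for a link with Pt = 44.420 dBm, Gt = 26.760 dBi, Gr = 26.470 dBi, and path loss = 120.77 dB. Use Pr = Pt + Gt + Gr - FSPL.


Pr = 44.420 + 26.760 + 26.470 - 120.77 = -23.12 dBm

-23.12 dBm


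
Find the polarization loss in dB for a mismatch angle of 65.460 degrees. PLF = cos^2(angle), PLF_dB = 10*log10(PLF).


PLF_linear = cos^2(65.460 deg) = 0.1724977
PLF_dB = 10 * log10(0.1724977) = -7.632 dB

-7.632 dB


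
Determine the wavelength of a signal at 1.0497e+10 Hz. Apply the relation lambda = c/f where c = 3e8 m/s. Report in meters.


lambda = c / f = 3.0000e+08 / 1.0497e+10 = 0.02858 m

0.02858 m


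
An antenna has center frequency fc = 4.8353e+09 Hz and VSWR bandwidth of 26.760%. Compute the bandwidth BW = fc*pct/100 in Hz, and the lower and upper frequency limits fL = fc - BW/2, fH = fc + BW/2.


BW = 4.8353e+09 * 26.760/100 = 1.293926e+09 Hz
fL = 4.8353e+09 - 1.293926e+09/2 = 4.188e+09 Hz
fH = 4.8353e+09 + 1.293926e+09/2 = 5.482e+09 Hz

BW=1.294e+09 Hz, fL=4.188e+09 Hz, fH=5.482e+09 Hz


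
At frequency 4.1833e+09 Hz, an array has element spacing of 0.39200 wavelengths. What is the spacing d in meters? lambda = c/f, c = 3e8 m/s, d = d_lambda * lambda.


lambda = c / f = 3.0000e+08 / 4.1833e+09 = 0.07171372 m
d = 0.39200 * 0.07171372 = 0.02811 m

0.02811 m


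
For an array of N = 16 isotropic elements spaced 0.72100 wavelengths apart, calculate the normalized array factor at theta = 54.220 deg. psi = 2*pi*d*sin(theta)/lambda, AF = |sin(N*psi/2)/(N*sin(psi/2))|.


psi = 2*pi*0.72100*sin(54.220 deg) = 3.675187 rad
AF = |sin(16*3.675187/2) / (16*sin(3.675187/2))| = 0.05852

0.05852


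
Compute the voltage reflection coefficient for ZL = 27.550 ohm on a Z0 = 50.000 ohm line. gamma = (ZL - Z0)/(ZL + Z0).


gamma = (27.550 - 50.000) / (27.550 + 50.000) = -0.2895

-0.2895


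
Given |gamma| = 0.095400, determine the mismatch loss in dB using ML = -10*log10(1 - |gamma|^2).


ML = -10 * log10(1 - 0.095400^2) = -10 * log10(0.99089884) = 0.03971 dB

0.03971 dB


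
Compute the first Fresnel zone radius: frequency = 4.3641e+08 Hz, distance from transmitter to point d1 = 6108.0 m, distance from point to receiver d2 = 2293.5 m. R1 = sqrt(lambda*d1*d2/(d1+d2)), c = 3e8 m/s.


lambda = c / f = 3.0000e+08 / 4.3641e+08 = 0.6874270 m
R1 = sqrt(0.6874270 * 6108.0 * 2293.5 / (6108.0 + 2293.5)) = 33.86 m

33.86 m


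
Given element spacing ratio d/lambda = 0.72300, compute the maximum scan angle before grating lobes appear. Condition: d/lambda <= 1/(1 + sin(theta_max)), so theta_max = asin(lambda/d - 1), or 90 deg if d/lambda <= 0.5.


lambda/d - 1 = 1/0.72300 - 1 = 0.3831259
theta_max = asin(0.3831259) = 22.53 deg

22.53 deg


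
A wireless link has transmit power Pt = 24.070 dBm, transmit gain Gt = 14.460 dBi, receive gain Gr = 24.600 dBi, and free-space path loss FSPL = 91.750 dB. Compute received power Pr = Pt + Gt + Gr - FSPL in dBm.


Pr = 24.070 + 14.460 + 24.600 - 91.750 = -28.62 dBm

-28.62 dBm


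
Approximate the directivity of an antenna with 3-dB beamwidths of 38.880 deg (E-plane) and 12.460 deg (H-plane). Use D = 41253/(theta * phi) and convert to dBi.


D_linear = 41253 / (38.880 * 12.460) = 85.15521
D_dBi = 10 * log10(85.15521) = 19.30 dBi

19.30 dBi


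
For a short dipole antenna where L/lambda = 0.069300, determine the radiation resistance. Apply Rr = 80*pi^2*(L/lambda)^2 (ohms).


Rr = 80 * pi^2 * (0.069300)^2 = 80 * 9.869604 * 4.802490e-03 = 3.792 ohm

3.792 ohm


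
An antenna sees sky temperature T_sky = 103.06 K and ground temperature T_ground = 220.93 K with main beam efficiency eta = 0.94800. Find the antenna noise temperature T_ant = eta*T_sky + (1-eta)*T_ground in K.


T_ant = 0.94800 * 103.06 + (1 - 0.94800) * 220.93 = 109.2 K

109.2 K


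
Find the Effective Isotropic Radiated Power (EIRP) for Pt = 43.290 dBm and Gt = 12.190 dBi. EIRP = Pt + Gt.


EIRP = Pt + Gt = 43.290 + 12.190 = 55.48 dBm

55.48 dBm


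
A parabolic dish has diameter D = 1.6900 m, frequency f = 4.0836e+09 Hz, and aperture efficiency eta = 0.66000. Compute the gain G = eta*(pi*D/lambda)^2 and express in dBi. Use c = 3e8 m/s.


lambda = c / f = 3.0000e+08 / 4.0836e+09 = 0.07346459 m
G_linear = 0.66000 * (pi * 1.6900 / 0.07346459)^2 = 3447.156
G_dBi = 10 * log10(3447.156) = 35.37 dBi

35.37 dBi


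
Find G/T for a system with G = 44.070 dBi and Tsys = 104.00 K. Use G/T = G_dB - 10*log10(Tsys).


G/T = 44.070 - 10*log10(104.00) = 44.070 - 20.17033 = 23.90 dB/K

23.90 dB/K


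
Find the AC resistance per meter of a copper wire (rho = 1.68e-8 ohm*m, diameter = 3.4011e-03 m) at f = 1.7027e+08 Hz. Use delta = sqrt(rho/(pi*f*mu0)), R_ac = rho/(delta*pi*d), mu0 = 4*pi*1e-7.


delta = sqrt(1.68e-8 / (pi * 1.7027e+08 * 4*pi*1e-7)) = 4.999260e-06 m
R_ac = 1.68e-8 / (4.999260e-06 * pi * 3.4011e-03) = 0.3145 ohm/m

0.3145 ohm/m


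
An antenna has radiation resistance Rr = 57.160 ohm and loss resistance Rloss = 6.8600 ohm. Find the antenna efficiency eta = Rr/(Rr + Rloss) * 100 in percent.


eta = 57.160 / (57.160 + 6.8600) * 100 = 89.28%

89.28%


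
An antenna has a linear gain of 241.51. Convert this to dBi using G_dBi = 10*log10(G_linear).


G_dBi = 10 * log10(241.51) = 23.83 dBi

23.83 dBi


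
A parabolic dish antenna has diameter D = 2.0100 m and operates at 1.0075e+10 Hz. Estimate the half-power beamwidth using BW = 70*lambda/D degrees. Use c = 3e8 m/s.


lambda = c / f = 3.0000e+08 / 1.0075e+10 = 0.02977667 m
BW = 70 * 0.02977667 / 2.0100 = 1.037 deg

1.037 deg


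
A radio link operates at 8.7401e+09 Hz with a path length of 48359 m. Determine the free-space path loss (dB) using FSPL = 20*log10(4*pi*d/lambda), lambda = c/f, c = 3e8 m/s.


lambda = c / f = 3.0000e+08 / 8.7401e+09 = 0.03432455 m
FSPL = 20 * log10(4*pi*48359/0.03432455) = 145.0 dB

145.0 dB


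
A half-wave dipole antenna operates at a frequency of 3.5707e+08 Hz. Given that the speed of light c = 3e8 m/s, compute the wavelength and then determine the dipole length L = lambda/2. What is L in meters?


lambda = c / f = 3.0000e+08 / 3.5707e+08 = 0.8401714 m
L = lambda / 2 = 0.8401714 / 2 = 0.4201 m

0.4201 m


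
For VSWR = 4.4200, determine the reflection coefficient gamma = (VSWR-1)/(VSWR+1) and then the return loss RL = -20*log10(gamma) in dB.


gamma = (4.4200 - 1) / (4.4200 + 1) = 0.6309963
RL = -20 * log10(0.6309963) = 3.999 dB

3.999 dB


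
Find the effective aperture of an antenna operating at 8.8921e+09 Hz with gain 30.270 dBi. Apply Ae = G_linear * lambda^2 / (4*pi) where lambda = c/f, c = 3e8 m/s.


lambda = c / f = 3.0000e+08 / 8.8921e+09 = 0.03373781 m
G_linear = 10^(30.270/10) = 1064.143
Ae = G_linear * lambda^2 / (4*pi) = 1064.143 * 0.03373781^2 / (4*pi) = 0.09639 m^2

0.09639 m^2


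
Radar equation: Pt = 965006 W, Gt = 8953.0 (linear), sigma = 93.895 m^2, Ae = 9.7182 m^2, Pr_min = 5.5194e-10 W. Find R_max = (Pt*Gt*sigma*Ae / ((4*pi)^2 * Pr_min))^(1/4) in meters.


R^4 = 965006*8953.0*93.895*9.7182 / ((4*pi)^2 * 5.5194e-10) = 9.045140e+19
R_max = 9.045140e+19^0.25 = 97522 m

97522 m


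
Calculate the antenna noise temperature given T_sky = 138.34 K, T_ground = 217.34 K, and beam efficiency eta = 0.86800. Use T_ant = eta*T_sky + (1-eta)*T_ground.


T_ant = 0.86800 * 138.34 + (1 - 0.86800) * 217.34 = 148.8 K

148.8 K


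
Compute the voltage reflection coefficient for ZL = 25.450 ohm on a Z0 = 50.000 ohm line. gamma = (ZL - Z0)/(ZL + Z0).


gamma = (25.450 - 50.000) / (25.450 + 50.000) = -0.3254

-0.3254


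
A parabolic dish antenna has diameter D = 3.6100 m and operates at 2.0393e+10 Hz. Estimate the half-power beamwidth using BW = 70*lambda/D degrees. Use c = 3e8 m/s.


lambda = c / f = 3.0000e+08 / 2.0393e+10 = 0.01471093 m
BW = 70 * 0.01471093 / 3.6100 = 0.2853 deg

0.2853 deg


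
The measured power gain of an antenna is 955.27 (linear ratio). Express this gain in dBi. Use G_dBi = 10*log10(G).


G_dBi = 10 * log10(955.27) = 29.80 dBi

29.80 dBi


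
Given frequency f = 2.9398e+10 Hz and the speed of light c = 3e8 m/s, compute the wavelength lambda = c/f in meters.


lambda = c / f = 3.0000e+08 / 2.9398e+10 = 0.01020 m

0.01020 m


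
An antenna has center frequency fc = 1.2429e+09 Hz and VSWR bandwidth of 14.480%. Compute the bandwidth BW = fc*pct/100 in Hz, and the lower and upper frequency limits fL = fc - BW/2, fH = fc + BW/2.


BW = 1.2429e+09 * 14.480/100 = 1.799719e+08 Hz
fL = 1.2429e+09 - 1.799719e+08/2 = 1.153e+09 Hz
fH = 1.2429e+09 + 1.799719e+08/2 = 1.333e+09 Hz

BW=1.800e+08 Hz, fL=1.153e+09 Hz, fH=1.333e+09 Hz


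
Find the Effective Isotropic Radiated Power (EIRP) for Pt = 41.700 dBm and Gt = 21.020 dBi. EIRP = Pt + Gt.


EIRP = Pt + Gt = 41.700 + 21.020 = 62.72 dBm

62.72 dBm


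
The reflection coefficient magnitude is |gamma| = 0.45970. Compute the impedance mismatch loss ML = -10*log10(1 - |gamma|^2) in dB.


ML = -10 * log10(1 - 0.45970^2) = -10 * log10(0.78867591) = 1.031 dB

1.031 dB


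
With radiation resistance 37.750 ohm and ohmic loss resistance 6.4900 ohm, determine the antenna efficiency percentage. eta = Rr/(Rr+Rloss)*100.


eta = 37.750 / (37.750 + 6.4900) * 100 = 85.33%

85.33%


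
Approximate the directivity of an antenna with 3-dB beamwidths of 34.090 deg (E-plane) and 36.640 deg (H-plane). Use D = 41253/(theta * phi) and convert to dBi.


D_linear = 41253 / (34.090 * 36.640) = 33.02730
D_dBi = 10 * log10(33.02730) = 15.19 dBi

15.19 dBi


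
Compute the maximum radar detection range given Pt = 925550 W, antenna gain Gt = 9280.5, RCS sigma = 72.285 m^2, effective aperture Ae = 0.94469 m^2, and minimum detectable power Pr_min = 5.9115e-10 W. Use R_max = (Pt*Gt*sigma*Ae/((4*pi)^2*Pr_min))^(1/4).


R^4 = 925550*9280.5*72.285*0.94469 / ((4*pi)^2 * 5.9115e-10) = 6.283351e+18
R_max = 6.283351e+18^0.25 = 50067 m

50067 m


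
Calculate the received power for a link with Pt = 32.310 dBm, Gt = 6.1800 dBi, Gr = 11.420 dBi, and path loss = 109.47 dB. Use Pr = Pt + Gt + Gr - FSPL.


Pr = 32.310 + 6.1800 + 11.420 - 109.47 = -59.56 dBm

-59.56 dBm


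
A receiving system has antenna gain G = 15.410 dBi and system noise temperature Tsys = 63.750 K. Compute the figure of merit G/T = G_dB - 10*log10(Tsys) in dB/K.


G/T = 15.410 - 10*log10(63.750) = 15.410 - 18.04480 = -2.635 dB/K

-2.635 dB/K


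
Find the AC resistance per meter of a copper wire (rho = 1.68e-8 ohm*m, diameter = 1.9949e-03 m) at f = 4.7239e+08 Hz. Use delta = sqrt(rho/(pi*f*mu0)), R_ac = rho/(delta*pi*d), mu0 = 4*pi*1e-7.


delta = sqrt(1.68e-8 / (pi * 4.7239e+08 * 4*pi*1e-7)) = 3.001404e-06 m
R_ac = 1.68e-8 / (3.001404e-06 * pi * 1.9949e-03) = 0.8931 ohm/m

0.8931 ohm/m


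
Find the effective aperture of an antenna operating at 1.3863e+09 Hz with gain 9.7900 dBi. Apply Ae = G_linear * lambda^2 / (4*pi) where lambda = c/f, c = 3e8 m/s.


lambda = c / f = 3.0000e+08 / 1.3863e+09 = 0.2164034 m
G_linear = 10^(9.7900/10) = 9.527962
Ae = G_linear * lambda^2 / (4*pi) = 9.527962 * 0.2164034^2 / (4*pi) = 0.03551 m^2

0.03551 m^2


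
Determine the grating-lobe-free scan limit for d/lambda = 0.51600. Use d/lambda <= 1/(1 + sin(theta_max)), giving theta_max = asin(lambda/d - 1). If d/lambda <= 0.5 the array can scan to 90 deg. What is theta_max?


lambda/d - 1 = 1/0.51600 - 1 = 0.9379845
theta_max = asin(0.9379845) = 69.72 deg

69.72 deg


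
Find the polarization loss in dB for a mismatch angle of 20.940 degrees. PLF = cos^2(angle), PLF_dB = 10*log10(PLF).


PLF_linear = cos^2(20.940 deg) = 0.8722723
PLF_dB = 10 * log10(0.8722723) = -0.5935 dB

-0.5935 dB


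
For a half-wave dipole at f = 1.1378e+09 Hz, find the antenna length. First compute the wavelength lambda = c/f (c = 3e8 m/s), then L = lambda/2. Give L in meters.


lambda = c / f = 3.0000e+08 / 1.1378e+09 = 0.2636667 m
L = lambda / 2 = 0.2636667 / 2 = 0.1318 m

0.1318 m


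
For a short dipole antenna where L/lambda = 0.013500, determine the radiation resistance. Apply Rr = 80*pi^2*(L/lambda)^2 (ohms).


Rr = 80 * pi^2 * (0.013500)^2 = 80 * 9.869604 * 1.822500e-04 = 0.1439 ohm

0.1439 ohm


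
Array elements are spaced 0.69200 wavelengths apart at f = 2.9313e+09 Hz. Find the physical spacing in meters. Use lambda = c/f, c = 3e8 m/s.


lambda = c / f = 3.0000e+08 / 2.9313e+09 = 0.1023437 m
d = 0.69200 * 0.1023437 = 0.07082 m

0.07082 m


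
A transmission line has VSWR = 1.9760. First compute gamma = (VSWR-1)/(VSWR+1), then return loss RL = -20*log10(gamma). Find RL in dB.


gamma = (1.9760 - 1) / (1.9760 + 1) = 0.3279570
RL = -20 * log10(0.3279570) = 9.684 dB

9.684 dB


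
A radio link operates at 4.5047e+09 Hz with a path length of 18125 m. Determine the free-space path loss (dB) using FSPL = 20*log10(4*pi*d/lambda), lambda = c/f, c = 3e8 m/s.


lambda = c / f = 3.0000e+08 / 4.5047e+09 = 0.06659711 m
FSPL = 20 * log10(4*pi*18125/0.06659711) = 130.7 dB

130.7 dB


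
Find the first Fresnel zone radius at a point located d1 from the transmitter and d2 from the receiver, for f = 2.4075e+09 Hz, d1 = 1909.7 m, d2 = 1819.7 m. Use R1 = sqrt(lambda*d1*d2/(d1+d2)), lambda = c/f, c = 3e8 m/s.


lambda = c / f = 3.0000e+08 / 2.4075e+09 = 0.1246106 m
R1 = sqrt(0.1246106 * 1909.7 * 1819.7 / (1909.7 + 1819.7)) = 10.78 m

10.78 m


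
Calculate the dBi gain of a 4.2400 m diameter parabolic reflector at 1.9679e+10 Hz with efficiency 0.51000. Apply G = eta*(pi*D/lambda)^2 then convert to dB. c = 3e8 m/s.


lambda = c / f = 3.0000e+08 / 1.9679e+10 = 0.01524468 m
G_linear = 0.51000 * (pi * 4.2400 / 0.01524468)^2 = 389372.3
G_dBi = 10 * log10(389372.3) = 55.90 dBi

55.90 dBi


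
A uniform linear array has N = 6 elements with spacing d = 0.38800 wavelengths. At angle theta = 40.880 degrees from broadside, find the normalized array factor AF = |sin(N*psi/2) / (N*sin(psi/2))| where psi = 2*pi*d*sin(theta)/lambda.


psi = 2*pi*0.38800*sin(40.880 deg) = 1.595534 rad
AF = |sin(6*1.595534/2) / (6*sin(1.595534/2))| = 0.2322

0.2322


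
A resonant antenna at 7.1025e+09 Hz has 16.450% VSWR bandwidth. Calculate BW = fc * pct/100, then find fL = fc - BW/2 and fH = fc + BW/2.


BW = 7.1025e+09 * 16.450/100 = 1.168361e+09 Hz
fL = 7.1025e+09 - 1.168361e+09/2 = 6.518e+09 Hz
fH = 7.1025e+09 + 1.168361e+09/2 = 7.687e+09 Hz

BW=1.168e+09 Hz, fL=6.518e+09 Hz, fH=7.687e+09 Hz


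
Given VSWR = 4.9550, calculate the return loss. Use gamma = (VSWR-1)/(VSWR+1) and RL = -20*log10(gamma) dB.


gamma = (4.9550 - 1) / (4.9550 + 1) = 0.6641478
RL = -20 * log10(0.6641478) = 3.555 dB

3.555 dB


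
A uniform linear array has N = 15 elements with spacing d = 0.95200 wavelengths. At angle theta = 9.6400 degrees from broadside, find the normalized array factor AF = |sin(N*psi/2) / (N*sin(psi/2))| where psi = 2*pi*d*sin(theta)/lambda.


psi = 2*pi*0.95200*sin(9.6400 deg) = 1.001660 rad
AF = |sin(15*1.001660/2) / (15*sin(1.001660/2))| = 0.1308

0.1308


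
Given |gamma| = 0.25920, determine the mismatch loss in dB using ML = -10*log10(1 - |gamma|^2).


ML = -10 * log10(1 - 0.25920^2) = -10 * log10(0.93281536) = 0.3020 dB

0.3020 dB


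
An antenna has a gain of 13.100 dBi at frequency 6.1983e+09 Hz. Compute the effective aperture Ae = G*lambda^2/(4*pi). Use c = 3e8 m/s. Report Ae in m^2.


lambda = c / f = 3.0000e+08 / 6.1983e+09 = 0.04840037 m
G_linear = 10^(13.100/10) = 20.41738
Ae = G_linear * lambda^2 / (4*pi) = 20.41738 * 0.04840037^2 / (4*pi) = 3.806e-03 m^2

3.806e-03 m^2


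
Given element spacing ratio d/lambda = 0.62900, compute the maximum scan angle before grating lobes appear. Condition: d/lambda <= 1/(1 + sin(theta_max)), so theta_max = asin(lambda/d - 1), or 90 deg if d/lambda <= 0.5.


lambda/d - 1 = 1/0.62900 - 1 = 0.5898251
theta_max = asin(0.5898251) = 36.14 deg

36.14 deg


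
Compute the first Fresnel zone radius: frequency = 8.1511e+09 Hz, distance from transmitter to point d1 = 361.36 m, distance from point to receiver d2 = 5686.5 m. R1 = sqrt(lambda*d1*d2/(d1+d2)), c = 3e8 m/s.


lambda = c / f = 3.0000e+08 / 8.1511e+09 = 0.03680485 m
R1 = sqrt(0.03680485 * 361.36 * 5686.5 / (361.36 + 5686.5)) = 3.536 m

3.536 m


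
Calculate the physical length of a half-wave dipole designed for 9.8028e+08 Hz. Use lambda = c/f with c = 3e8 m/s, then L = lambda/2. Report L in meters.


lambda = c / f = 3.0000e+08 / 9.8028e+08 = 0.3060350 m
L = lambda / 2 = 0.3060350 / 2 = 0.1530 m

0.1530 m


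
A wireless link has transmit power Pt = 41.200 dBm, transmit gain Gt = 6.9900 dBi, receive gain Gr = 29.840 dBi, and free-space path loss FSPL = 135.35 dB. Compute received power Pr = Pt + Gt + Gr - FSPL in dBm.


Pr = 41.200 + 6.9900 + 29.840 - 135.35 = -57.32 dBm

-57.32 dBm


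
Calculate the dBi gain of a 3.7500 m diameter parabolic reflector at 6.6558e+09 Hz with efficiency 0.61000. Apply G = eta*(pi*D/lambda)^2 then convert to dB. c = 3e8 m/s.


lambda = c / f = 3.0000e+08 / 6.6558e+09 = 0.04507347 m
G_linear = 0.61000 * (pi * 3.7500 / 0.04507347)^2 = 41672.56
G_dBi = 10 * log10(41672.56) = 46.20 dBi

46.20 dBi


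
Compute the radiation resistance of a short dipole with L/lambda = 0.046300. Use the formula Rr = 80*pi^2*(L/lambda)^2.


Rr = 80 * pi^2 * (0.046300)^2 = 80 * 9.869604 * 2.143690e-03 = 1.693 ohm

1.693 ohm


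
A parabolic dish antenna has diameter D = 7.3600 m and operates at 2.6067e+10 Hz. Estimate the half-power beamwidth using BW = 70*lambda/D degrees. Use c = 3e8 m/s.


lambda = c / f = 3.0000e+08 / 2.6067e+10 = 0.01150880 m
BW = 70 * 0.01150880 / 7.3600 = 0.1095 deg

0.1095 deg


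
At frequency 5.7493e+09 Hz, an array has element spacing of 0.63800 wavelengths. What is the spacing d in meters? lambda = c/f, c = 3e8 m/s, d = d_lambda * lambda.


lambda = c / f = 3.0000e+08 / 5.7493e+09 = 0.05218027 m
d = 0.63800 * 0.05218027 = 0.03329 m

0.03329 m


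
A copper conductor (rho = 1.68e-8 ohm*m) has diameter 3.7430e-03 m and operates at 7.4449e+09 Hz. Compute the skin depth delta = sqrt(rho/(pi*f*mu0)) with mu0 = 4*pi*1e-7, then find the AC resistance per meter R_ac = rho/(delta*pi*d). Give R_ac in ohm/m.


delta = sqrt(1.68e-8 / (pi * 7.4449e+09 * 4*pi*1e-7)) = 7.560410e-07 m
R_ac = 1.68e-8 / (7.560410e-07 * pi * 3.7430e-03) = 1.890 ohm/m

1.890 ohm/m


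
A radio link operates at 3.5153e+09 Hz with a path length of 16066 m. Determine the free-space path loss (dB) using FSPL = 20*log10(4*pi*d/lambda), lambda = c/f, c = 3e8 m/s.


lambda = c / f = 3.0000e+08 / 3.5153e+09 = 0.08534122 m
FSPL = 20 * log10(4*pi*16066/0.08534122) = 127.5 dB

127.5 dB


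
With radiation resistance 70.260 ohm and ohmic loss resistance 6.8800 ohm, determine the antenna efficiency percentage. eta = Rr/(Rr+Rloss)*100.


eta = 70.260 / (70.260 + 6.8800) * 100 = 91.08%

91.08%


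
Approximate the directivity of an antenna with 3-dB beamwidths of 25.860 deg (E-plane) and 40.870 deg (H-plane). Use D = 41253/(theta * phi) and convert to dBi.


D_linear = 41253 / (25.860 * 40.870) = 39.03214
D_dBi = 10 * log10(39.03214) = 15.91 dBi

15.91 dBi


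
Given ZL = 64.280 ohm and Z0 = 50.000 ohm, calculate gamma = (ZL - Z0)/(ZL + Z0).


gamma = (64.280 - 50.000) / (64.280 + 50.000) = 0.1250

0.1250


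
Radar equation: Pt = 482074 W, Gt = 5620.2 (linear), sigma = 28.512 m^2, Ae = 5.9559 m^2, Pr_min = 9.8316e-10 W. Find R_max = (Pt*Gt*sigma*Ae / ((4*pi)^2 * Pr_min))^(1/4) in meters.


R^4 = 482074*5620.2*28.512*5.9559 / ((4*pi)^2 * 9.8316e-10) = 2.963443e+18
R_max = 2.963443e+18^0.25 = 41491 m

41491 m


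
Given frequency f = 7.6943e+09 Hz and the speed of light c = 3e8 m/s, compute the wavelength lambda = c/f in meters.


lambda = c / f = 3.0000e+08 / 7.6943e+09 = 0.03899 m

0.03899 m


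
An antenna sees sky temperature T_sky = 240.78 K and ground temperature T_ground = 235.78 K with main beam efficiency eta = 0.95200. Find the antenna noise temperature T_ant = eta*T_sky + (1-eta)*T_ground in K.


T_ant = 0.95200 * 240.78 + (1 - 0.95200) * 235.78 = 240.5 K

240.5 K


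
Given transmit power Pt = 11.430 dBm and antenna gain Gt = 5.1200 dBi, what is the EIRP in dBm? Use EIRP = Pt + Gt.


EIRP = Pt + Gt = 11.430 + 5.1200 = 16.55 dBm

16.55 dBm


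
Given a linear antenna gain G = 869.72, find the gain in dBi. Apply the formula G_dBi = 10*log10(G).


G_dBi = 10 * log10(869.72) = 29.39 dBi

29.39 dBi


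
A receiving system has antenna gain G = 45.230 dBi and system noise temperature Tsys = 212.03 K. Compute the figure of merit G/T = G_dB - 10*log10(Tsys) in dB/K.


G/T = 45.230 - 10*log10(212.03) = 45.230 - 23.26397 = 21.97 dB/K

21.97 dB/K


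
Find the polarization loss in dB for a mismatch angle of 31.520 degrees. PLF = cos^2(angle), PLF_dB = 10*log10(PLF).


PLF_linear = cos^2(31.520 deg) = 0.7266842
PLF_dB = 10 * log10(0.7266842) = -1.387 dB

-1.387 dB


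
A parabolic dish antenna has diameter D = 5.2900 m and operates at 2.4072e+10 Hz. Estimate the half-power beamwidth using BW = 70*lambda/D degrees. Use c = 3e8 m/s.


lambda = c / f = 3.0000e+08 / 2.4072e+10 = 0.01246261 m
BW = 70 * 0.01246261 / 5.2900 = 0.1649 deg

0.1649 deg


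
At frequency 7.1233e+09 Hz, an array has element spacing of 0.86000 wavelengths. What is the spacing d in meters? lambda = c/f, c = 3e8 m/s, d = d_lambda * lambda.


lambda = c / f = 3.0000e+08 / 7.1233e+09 = 0.04211531 m
d = 0.86000 * 0.04211531 = 0.03622 m

0.03622 m


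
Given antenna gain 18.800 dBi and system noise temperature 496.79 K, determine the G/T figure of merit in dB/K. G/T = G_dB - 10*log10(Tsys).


G/T = 18.800 - 10*log10(496.79) = 18.800 - 26.96173 = -8.162 dB/K

-8.162 dB/K


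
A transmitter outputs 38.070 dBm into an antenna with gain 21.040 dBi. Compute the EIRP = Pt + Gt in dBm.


EIRP = Pt + Gt = 38.070 + 21.040 = 59.11 dBm

59.11 dBm


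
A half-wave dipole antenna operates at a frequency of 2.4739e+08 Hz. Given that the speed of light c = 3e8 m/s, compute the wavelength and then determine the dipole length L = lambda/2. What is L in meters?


lambda = c / f = 3.0000e+08 / 2.4739e+08 = 1.212660 m
L = lambda / 2 = 1.212660 / 2 = 0.6063 m

0.6063 m


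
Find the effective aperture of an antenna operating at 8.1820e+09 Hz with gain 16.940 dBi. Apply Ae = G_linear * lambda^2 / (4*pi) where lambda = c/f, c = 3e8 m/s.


lambda = c / f = 3.0000e+08 / 8.1820e+09 = 0.03666585 m
G_linear = 10^(16.940/10) = 49.43107
Ae = G_linear * lambda^2 / (4*pi) = 49.43107 * 0.03666585^2 / (4*pi) = 5.288e-03 m^2

5.288e-03 m^2


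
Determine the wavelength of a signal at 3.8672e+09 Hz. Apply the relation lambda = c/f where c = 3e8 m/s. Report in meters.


lambda = c / f = 3.0000e+08 / 3.8672e+09 = 0.07758 m

0.07758 m


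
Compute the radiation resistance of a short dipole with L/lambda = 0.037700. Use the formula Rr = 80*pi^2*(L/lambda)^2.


Rr = 80 * pi^2 * (0.037700)^2 = 80 * 9.869604 * 1.421290e-03 = 1.122 ohm

1.122 ohm


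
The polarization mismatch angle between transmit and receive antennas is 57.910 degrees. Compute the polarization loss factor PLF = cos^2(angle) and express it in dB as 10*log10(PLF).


PLF_linear = cos^2(57.910 deg) = 0.2822273
PLF_dB = 10 * log10(0.2822273) = -5.494 dB

-5.494 dB


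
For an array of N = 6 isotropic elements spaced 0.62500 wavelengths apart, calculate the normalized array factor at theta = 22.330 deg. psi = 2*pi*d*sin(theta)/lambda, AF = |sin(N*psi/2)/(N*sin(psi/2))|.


psi = 2*pi*0.62500*sin(22.330 deg) = 1.492023 rad
AF = |sin(6*1.492023/2) / (6*sin(1.492023/2))| = 0.2387

0.2387


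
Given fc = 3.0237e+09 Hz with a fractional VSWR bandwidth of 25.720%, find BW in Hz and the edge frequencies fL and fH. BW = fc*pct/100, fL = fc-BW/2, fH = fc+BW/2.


BW = 3.0237e+09 * 25.720/100 = 7.776956e+08 Hz
fL = 3.0237e+09 - 7.776956e+08/2 = 2.635e+09 Hz
fH = 3.0237e+09 + 7.776956e+08/2 = 3.413e+09 Hz

BW=7.777e+08 Hz, fL=2.635e+09 Hz, fH=3.413e+09 Hz


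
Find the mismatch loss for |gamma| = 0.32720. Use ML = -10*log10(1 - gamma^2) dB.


ML = -10 * log10(1 - 0.32720^2) = -10 * log10(0.89294016) = 0.4918 dB

0.4918 dB


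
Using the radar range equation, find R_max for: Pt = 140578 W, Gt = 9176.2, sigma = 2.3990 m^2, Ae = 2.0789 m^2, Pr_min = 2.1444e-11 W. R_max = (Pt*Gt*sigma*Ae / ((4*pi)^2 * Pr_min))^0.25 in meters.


R^4 = 140578*9176.2*2.3990*2.0789 / ((4*pi)^2 * 2.1444e-11) = 1.899847e+18
R_max = 1.899847e+18^0.25 = 37126 m

37126 m


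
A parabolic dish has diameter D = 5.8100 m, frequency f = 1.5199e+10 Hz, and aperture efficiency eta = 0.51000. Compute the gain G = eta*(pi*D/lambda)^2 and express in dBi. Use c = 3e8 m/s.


lambda = c / f = 3.0000e+08 / 1.5199e+10 = 0.01973814 m
G_linear = 0.51000 * (pi * 5.8100 / 0.01973814)^2 = 436123.7
G_dBi = 10 * log10(436123.7) = 56.40 dBi

56.40 dBi


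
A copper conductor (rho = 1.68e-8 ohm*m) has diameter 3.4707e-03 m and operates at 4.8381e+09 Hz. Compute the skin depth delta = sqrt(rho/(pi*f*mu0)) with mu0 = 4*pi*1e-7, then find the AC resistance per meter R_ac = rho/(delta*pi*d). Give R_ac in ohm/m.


delta = sqrt(1.68e-8 / (pi * 4.8381e+09 * 4*pi*1e-7)) = 9.378586e-07 m
R_ac = 1.68e-8 / (9.378586e-07 * pi * 3.4707e-03) = 1.643 ohm/m

1.643 ohm/m


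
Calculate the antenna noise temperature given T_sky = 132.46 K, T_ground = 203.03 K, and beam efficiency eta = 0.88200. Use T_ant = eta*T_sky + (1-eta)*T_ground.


T_ant = 0.88200 * 132.46 + (1 - 0.88200) * 203.03 = 140.8 K

140.8 K


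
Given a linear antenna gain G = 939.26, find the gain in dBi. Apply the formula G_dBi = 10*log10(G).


G_dBi = 10 * log10(939.26) = 29.73 dBi

29.73 dBi


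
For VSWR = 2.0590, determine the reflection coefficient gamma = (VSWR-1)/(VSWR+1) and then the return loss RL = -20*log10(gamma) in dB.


gamma = (2.0590 - 1) / (2.0590 + 1) = 0.3461916
RL = -20 * log10(0.3461916) = 9.214 dB

9.214 dB


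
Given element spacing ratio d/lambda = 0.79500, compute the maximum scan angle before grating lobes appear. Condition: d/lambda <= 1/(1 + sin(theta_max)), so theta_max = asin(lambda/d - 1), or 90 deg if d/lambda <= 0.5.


lambda/d - 1 = 1/0.79500 - 1 = 0.2578616
theta_max = asin(0.2578616) = 14.94 deg

14.94 deg


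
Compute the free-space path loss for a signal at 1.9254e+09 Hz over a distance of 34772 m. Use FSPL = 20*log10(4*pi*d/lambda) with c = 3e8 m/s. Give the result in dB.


lambda = c / f = 3.0000e+08 / 1.9254e+09 = 0.1558118 m
FSPL = 20 * log10(4*pi*34772/0.1558118) = 129.0 dB

129.0 dB


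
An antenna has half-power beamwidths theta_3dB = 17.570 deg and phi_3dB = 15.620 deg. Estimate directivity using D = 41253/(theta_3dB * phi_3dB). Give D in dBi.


D_linear = 41253 / (17.570 * 15.620) = 150.3151
D_dBi = 10 * log10(150.3151) = 21.77 dBi

21.77 dBi


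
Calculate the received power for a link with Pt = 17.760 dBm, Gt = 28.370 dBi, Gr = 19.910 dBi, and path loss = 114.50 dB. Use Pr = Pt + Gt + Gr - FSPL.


Pr = 17.760 + 28.370 + 19.910 - 114.50 = -48.46 dBm

-48.46 dBm


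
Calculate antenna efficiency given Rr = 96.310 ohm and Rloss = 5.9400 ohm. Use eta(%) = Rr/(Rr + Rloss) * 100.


eta = 96.310 / (96.310 + 5.9400) * 100 = 94.19%

94.19%


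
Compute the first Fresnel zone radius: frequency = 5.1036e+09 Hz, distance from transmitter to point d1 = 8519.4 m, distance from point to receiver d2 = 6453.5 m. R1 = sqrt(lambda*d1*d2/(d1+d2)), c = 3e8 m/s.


lambda = c / f = 3.0000e+08 / 5.1036e+09 = 0.05878204 m
R1 = sqrt(0.05878204 * 8519.4 * 6453.5 / (8519.4 + 6453.5)) = 14.69 m

14.69 m


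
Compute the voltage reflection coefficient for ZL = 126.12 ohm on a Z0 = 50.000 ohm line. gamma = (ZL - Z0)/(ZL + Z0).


gamma = (126.12 - 50.000) / (126.12 + 50.000) = 0.4322

0.4322


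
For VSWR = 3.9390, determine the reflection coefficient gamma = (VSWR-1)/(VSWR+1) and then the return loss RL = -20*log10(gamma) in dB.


gamma = (3.9390 - 1) / (3.9390 + 1) = 0.5950597
RL = -20 * log10(0.5950597) = 4.509 dB

4.509 dB


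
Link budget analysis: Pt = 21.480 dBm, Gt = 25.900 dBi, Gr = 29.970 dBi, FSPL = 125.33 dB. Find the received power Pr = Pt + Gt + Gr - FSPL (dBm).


Pr = 21.480 + 25.900 + 29.970 - 125.33 = -47.98 dBm

-47.98 dBm


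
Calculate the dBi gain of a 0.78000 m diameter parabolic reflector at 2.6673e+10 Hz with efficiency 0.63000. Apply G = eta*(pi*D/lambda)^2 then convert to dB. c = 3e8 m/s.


lambda = c / f = 3.0000e+08 / 2.6673e+10 = 0.01124733 m
G_linear = 0.63000 * (pi * 0.78000 / 0.01124733)^2 = 29904.09
G_dBi = 10 * log10(29904.09) = 44.76 dBi

44.76 dBi


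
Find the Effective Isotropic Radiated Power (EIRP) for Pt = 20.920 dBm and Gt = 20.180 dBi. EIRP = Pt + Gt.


EIRP = Pt + Gt = 20.920 + 20.180 = 41.10 dBm

41.10 dBm


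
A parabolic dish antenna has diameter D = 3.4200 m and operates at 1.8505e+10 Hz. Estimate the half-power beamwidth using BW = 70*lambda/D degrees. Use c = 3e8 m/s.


lambda = c / f = 3.0000e+08 / 1.8505e+10 = 0.01621183 m
BW = 70 * 0.01621183 / 3.4200 = 0.3318 deg

0.3318 deg


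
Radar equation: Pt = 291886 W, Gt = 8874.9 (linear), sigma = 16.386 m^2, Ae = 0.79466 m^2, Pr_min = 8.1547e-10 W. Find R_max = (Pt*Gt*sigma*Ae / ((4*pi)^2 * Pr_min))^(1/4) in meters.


R^4 = 291886*8874.9*16.386*0.79466 / ((4*pi)^2 * 8.1547e-10) = 2.619409e+17
R_max = 2.619409e+17^0.25 = 22623 m

22623 m


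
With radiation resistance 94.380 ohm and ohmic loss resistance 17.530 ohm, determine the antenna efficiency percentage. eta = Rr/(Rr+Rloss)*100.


eta = 94.380 / (94.380 + 17.530) * 100 = 84.34%

84.34%


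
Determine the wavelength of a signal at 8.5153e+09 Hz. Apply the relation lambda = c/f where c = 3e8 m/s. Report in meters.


lambda = c / f = 3.0000e+08 / 8.5153e+09 = 0.03523 m

0.03523 m


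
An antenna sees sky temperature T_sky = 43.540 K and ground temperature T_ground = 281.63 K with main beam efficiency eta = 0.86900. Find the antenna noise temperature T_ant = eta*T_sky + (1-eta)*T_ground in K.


T_ant = 0.86900 * 43.540 + (1 - 0.86900) * 281.63 = 74.73 K

74.73 K


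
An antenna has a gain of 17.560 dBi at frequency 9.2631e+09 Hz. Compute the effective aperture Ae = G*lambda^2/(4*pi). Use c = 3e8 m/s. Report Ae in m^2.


lambda = c / f = 3.0000e+08 / 9.2631e+09 = 0.03238657 m
G_linear = 10^(17.560/10) = 57.01643
Ae = G_linear * lambda^2 / (4*pi) = 57.01643 * 0.03238657^2 / (4*pi) = 4.759e-03 m^2

4.759e-03 m^2


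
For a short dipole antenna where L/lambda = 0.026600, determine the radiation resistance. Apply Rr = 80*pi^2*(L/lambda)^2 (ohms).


Rr = 80 * pi^2 * (0.026600)^2 = 80 * 9.869604 * 7.075600e-04 = 0.5587 ohm

0.5587 ohm


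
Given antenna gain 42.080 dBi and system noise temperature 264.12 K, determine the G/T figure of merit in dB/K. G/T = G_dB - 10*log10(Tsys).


G/T = 42.080 - 10*log10(264.12) = 42.080 - 24.21801 = 17.86 dB/K

17.86 dB/K


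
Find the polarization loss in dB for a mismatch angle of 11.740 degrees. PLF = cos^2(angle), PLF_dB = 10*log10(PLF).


PLF_linear = cos^2(11.740 deg) = 0.9585996
PLF_dB = 10 * log10(0.9585996) = -0.1836 dB

-0.1836 dB


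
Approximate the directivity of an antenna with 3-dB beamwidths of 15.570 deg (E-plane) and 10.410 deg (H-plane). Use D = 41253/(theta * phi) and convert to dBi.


D_linear = 41253 / (15.570 * 10.410) = 254.5166
D_dBi = 10 * log10(254.5166) = 24.06 dBi

24.06 dBi


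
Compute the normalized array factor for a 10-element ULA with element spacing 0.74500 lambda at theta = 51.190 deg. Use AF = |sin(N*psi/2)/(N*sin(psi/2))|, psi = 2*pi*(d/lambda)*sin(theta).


psi = 2*pi*0.74500*sin(51.190 deg) = 3.647548 rad
AF = |sin(10*3.647548/2) / (10*sin(3.647548/2))| = 0.05932

0.05932


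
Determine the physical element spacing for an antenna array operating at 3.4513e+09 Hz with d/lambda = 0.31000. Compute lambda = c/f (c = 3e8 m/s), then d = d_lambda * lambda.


lambda = c / f = 3.0000e+08 / 3.4513e+09 = 0.08692377 m
d = 0.31000 * 0.08692377 = 0.02695 m

0.02695 m
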